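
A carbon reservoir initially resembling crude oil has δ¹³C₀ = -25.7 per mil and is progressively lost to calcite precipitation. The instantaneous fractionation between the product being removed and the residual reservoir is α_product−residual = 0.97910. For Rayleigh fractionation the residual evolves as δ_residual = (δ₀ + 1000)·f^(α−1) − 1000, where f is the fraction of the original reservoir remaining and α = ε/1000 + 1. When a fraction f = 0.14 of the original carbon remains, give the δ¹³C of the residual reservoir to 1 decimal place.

Rayleigh residual: δ_res = (δ₀ + 1000)·f^(α−1) − 1000
α − 1 = -0.02090
f^(α−1) = 0.14^(-0.02090) = 1.041948
δ_res = (-25.7 + 1000) × 1.041948 − 1000 = 1015.170 − 1000 = 15.17 per mil

15.2 per mil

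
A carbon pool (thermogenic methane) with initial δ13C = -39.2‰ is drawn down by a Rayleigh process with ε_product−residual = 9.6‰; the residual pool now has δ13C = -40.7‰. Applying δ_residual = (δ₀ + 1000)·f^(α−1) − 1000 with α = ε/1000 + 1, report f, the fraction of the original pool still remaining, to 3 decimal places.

α − 1 = ε/1000 = 0.0096
(δ_res + 1000)/(δ₀ + 1000) = (-40.7 + 1000)/(-39.2 + 1000) = 959.3/960.8 = 0.998439
f = 0.998439^(1/0.0096) = exp(ln(0.998439)/0.0096) = exp(-0.00156/0.0096)
f = exp(-0.1628) = 0.8498

0.850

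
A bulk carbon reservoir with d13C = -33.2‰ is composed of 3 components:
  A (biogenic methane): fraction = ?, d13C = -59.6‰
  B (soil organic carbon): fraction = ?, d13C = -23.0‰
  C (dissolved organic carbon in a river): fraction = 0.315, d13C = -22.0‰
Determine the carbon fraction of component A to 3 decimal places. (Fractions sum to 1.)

Let f_A and f_B be the unknown fractions; fractions sum to 1 so f_A + f_B = 0.685.
Mass balance: Σ fᵢ·δᵢ = δ_bulk ⇒ f_A·(-59.6) + f_B·(-23.0) = -33.2 − (-6.930) = -26.270
Substitute f_B = 0.685 − f_A:
f_A·(-59.6 − -23.0) = -26.270 − 0.685×(-23.0) = -10.515
f_A = -10.515 / -36.6 = 0.2873

0.287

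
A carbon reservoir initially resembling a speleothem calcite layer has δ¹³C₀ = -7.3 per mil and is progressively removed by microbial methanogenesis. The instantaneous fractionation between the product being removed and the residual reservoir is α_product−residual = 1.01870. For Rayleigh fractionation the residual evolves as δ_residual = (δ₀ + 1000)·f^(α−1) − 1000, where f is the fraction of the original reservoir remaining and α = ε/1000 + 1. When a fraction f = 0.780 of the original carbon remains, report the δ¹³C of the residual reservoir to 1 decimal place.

-11.9 per mil

Rayleigh residual: δ_res = (δ₀ + 1000)·f^(α−1) − 1000
α − 1 = 0.01870
f^(α−1) = 0.780^(0.01870) = 0.995365
δ_res = (-7.3 + 1000) × 0.995365 − 1000 = 988.098 − 1000 = -11.90 per mil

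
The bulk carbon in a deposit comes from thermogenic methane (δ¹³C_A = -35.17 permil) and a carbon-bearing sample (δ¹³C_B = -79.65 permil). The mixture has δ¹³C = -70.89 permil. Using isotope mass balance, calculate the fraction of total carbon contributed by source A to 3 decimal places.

δ_mix = f_A·δ_A + (1 − f_A)·δ_B  ⇒  f_A = (δ_mix − δ_B)/(δ_A − δ_B)
f_A = (-70.89 − (-79.65)) / (-35.17 − (-79.65))
f_A = 8.76 / 44.48 = 0.1969

0.197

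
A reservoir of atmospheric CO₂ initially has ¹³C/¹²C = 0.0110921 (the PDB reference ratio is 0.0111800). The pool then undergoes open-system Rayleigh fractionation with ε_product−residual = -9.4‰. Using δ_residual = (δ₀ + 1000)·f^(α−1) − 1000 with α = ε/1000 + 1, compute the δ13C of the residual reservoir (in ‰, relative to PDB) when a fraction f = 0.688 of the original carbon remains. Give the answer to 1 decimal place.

-4.4‰

δ₀ = (0.0110921/0.0111800 − 1)×1000 = (0.992138 − 1)×1000 = -7.862‰
α − 1 = ε/1000 = -0.0094
f^(α−1) = 0.688^(-0.0094) = 1.003521
δ_res = (-7.862 + 1000) × 1.003521 − 1000 = 995.632 − 1000 = -4.37‰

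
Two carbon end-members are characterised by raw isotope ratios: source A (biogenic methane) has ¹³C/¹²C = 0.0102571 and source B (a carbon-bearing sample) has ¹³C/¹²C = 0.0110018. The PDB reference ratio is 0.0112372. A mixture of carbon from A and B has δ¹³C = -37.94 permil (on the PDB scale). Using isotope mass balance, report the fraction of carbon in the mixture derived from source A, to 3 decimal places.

δ_A = (0.0102571/0.0112372 − 1)×1000 = (0.912781 − 1)×1000 = -87.219 permil
δ_B = (0.0110018/0.0112372 − 1)×1000 = (0.979052 − 1)×1000 = -20.948 permil
f_A = (δ_mix − δ_B)/(δ_A − δ_B) = (-37.94 − (-20.948))/(-87.219 − (-20.948))
f_A = -16.992 / -66.271 = 0.2564

0.256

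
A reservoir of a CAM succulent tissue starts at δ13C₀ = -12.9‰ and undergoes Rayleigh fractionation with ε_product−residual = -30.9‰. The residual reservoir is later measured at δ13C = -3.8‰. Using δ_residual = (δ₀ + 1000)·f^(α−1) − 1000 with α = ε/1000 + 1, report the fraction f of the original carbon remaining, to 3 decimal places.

α − 1 = ε/1000 = -0.0309
(δ_res + 1000)/(δ₀ + 1000) = (-3.8 + 1000)/(-12.9 + 1000) = 996.2/987.1 = 1.009219
f = 1.009219^(1/-0.0309) = exp(ln(1.009219)/-0.0309) = exp(0.00918/-0.0309)
f = exp(-0.2970) = 0.7431

0.743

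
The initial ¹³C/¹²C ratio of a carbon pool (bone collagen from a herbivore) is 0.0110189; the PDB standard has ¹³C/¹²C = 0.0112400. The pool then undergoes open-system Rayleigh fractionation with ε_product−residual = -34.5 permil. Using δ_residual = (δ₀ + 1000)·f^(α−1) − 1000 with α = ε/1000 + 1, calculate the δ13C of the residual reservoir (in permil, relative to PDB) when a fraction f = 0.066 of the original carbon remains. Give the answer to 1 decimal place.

δ₀ = (0.0110189/0.0112400 − 1)×1000 = (0.980329 − 1)×1000 = -19.671 permil
α − 1 = ε/1000 = -0.0345
f^(α−1) = 0.066^(-0.0345) = 1.098312
δ_res = (-19.671 + 1000) × 1.098312 − 1000 = 1076.707 − 1000 = 76.71 permil

76.7 permil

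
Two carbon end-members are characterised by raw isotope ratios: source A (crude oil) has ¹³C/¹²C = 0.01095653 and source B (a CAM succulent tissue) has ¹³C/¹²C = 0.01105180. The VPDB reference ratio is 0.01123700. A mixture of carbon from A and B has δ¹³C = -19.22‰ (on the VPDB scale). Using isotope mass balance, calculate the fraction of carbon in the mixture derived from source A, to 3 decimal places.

0.323

δ_A = (0.01095653/0.01123700 − 1)×1000 = (0.975040 − 1)×1000 = -24.960‰
δ_B = (0.01105180/0.01123700 − 1)×1000 = (0.983519 − 1)×1000 = -16.481‰
f_A = (δ_mix − δ_B)/(δ_A − δ_B) = (-19.22 − (-16.481))/(-24.960 − (-16.481))
f_A = -2.739 / -8.478 = 0.3230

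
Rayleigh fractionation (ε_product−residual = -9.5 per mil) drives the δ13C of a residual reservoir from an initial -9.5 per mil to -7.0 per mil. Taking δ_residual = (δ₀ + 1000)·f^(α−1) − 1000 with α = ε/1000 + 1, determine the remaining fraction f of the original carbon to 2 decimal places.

0.77

α − 1 = ε/1000 = -0.0095
(δ_res + 1000)/(δ₀ + 1000) = (-7.0 + 1000)/(-9.5 + 1000) = 993.0/990.5 = 1.002524
f = 1.002524^(1/-0.0095) = exp(ln(1.002524)/-0.0095) = exp(0.00252/-0.0095)
f = exp(-0.2653) = 0.7669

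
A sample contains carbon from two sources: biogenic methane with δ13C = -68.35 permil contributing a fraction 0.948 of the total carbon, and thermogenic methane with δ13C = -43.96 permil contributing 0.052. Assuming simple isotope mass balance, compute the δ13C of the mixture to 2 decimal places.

δ_mix = f_A·δ_A + f_B·δ_B
δ_mix = 0.948 × (-68.35) + 0.052 × (-43.96)
δ_mix = -64.796 + -2.286 = -67.082 permil

-67.08 permil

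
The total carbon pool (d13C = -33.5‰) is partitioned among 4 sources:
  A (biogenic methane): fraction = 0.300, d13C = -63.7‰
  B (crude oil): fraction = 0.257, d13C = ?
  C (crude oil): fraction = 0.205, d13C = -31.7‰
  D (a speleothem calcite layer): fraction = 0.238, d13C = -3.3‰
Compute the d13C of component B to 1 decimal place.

-27.7‰

Isotope mass balance: δ_bulk = Σ fᵢ·δᵢ.
-33.5 = 0.300×(-63.7) + 0.257×δ_B + 0.205×(-31.7) + 0.238×(-3.3)
0.257·δ_B = -33.5 − (-26.394) = -7.106
δ_B = -7.106 / 0.257 = -27.65‰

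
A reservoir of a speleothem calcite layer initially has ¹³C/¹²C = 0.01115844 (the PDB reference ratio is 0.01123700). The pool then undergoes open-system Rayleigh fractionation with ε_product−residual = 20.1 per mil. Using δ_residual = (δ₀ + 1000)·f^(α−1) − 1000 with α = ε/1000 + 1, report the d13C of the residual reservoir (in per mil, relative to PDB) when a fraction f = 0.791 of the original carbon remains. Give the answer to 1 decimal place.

-11.7 per mil

δ₀ = (0.01115844/0.01123700 − 1)×1000 = (0.993009 − 1)×1000 = -6.991 per mil
α − 1 = ε/1000 = 0.0201
f^(α−1) = 0.791^(0.0201) = 0.995298
δ_res = (-6.991 + 1000) × 0.995298 − 1000 = 988.340 − 1000 = -11.66 per mil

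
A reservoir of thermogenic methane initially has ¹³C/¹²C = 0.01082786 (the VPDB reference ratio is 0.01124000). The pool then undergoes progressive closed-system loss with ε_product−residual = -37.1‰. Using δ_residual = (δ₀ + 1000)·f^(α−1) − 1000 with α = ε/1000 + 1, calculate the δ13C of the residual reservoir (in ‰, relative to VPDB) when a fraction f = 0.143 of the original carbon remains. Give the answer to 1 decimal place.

δ₀ = (0.01082786/0.01124000 − 1)×1000 = (0.963333 − 1)×1000 = -36.667‰
α − 1 = ε/1000 = -0.0371
f^(α−1) = 0.143^(-0.0371) = 1.074823
δ_res = (-36.667 + 1000) × 1.074823 − 1000 = 1035.412 − 1000 = 35.41‰

35.4‰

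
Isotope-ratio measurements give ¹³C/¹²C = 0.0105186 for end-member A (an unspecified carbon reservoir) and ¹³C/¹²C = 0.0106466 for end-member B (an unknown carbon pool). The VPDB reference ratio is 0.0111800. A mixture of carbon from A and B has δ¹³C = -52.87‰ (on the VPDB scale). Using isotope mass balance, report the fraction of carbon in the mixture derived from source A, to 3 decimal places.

δ_A = (0.0105186/0.0111800 − 1)×1000 = (0.940841 − 1)×1000 = -59.159‰
δ_B = (0.0106466/0.0111800 − 1)×1000 = (0.952290 − 1)×1000 = -47.710‰
f_A = (δ_mix − δ_B)/(δ_A − δ_B) = (-52.87 − (-47.710))/(-59.159 − (-47.710))
f_A = -5.160 / -11.449 = 0.4507

0.451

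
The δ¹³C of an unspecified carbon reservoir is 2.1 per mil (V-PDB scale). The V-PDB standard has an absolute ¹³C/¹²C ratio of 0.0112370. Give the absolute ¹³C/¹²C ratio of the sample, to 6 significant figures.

R_sample = R_standard × (δ¹³C/1000 + 1)
R_sample = 0.0112370 × (2.1/1000 + 1) = 0.0112370 × 1.002100
R_sample = 0.0112606

0.0112606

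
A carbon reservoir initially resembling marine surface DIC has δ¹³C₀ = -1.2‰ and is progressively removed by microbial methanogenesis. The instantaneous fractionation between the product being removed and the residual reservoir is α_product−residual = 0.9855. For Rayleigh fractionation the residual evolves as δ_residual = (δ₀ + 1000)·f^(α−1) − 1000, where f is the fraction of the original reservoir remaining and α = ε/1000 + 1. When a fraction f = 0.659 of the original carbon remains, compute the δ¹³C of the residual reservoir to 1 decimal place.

4.9‰

Rayleigh residual: δ_res = (δ₀ + 1000)·f^(α−1) − 1000
α − 1 = -0.01450
f^(α−1) = 0.659^(-0.01450) = 1.006065
δ_res = (-1.2 + 1000) × 1.006065 − 1000 = 1004.858 − 1000 = 4.86‰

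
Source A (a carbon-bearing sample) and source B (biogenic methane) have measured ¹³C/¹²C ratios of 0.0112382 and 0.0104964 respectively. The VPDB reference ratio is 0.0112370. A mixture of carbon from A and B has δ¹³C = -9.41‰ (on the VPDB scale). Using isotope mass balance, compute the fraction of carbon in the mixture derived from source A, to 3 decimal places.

0.856

δ_A = (0.0112382/0.0112370 − 1)×1000 = (1.000107 − 1)×1000 = 0.107‰
δ_B = (0.0104964/0.0112370 − 1)×1000 = (0.934093 − 1)×1000 = -65.907‰
f_A = (δ_mix − δ_B)/(δ_A − δ_B) = (-9.41 − (-65.907))/(0.107 − (-65.907))
f_A = 56.497 / 66.014 = 0.8558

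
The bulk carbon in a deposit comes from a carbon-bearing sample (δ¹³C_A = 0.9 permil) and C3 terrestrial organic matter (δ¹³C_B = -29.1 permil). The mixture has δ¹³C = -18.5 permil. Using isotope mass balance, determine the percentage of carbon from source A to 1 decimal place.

δ_mix = f_A·δ_A + (1 − f_A)·δ_B  ⇒  f_A = (δ_mix − δ_B)/(δ_A − δ_B)
f_A = (-18.5 − (-29.1)) / (0.9 − (-29.1))
f_A = 10.6 / 30.0 = 0.3533

35.3%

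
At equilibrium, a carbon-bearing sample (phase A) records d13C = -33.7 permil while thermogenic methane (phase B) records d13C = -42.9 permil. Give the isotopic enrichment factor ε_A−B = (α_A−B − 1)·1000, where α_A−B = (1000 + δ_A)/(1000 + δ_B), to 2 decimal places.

9.61 permil

α_A−B = (1000 + -33.7) / (1000 + -42.9) = 966.3 / 957.1 = 1.009612
ε_A−B = (1.009612 − 1) × 1000 = 9.612 permil
(The approximation ε ≈ δ_A − δ_B would give 9.2 permil.)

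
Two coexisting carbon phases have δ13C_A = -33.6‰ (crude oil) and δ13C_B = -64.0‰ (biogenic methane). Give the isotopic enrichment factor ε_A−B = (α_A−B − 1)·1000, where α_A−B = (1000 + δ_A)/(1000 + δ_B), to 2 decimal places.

32.48‰

α_A−B = (1000 + -33.6) / (1000 + -64.0) = 966.4 / 936.0 = 1.032479
ε_A−B = (1.032479 − 1) × 1000 = 32.479‰
(The approximation ε ≈ δ_A − δ_B would give 30.4‰.)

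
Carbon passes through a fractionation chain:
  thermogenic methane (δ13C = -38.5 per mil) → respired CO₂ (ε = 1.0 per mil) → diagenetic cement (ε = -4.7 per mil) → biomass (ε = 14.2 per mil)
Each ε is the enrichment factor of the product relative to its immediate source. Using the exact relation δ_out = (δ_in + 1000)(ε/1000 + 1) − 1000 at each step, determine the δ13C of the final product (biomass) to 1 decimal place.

step 1: δ = (-38.50 + 1000)·(1.0/1000 + 1) − 1000 = -37.54 per mil
step 2: δ = (-37.54 + 1000)·(-4.7/1000 + 1) − 1000 = -42.06 per mil
step 3: δ = (-42.06 + 1000)·(14.2/1000 + 1) − 1000 = -28.46 per mil

-28.5 per mil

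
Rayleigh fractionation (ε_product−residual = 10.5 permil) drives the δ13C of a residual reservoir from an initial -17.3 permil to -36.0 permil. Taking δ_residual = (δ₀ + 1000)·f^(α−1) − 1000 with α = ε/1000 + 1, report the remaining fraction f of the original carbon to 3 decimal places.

0.160

α − 1 = ε/1000 = 0.0105
(δ_res + 1000)/(δ₀ + 1000) = (-36.0 + 1000)/(-17.3 + 1000) = 964.0/982.7 = 0.980971
f = 0.980971^(1/0.0105) = exp(ln(0.980971)/0.0105) = exp(-0.01921/0.0105)
f = exp(-1.8298) = 0.1605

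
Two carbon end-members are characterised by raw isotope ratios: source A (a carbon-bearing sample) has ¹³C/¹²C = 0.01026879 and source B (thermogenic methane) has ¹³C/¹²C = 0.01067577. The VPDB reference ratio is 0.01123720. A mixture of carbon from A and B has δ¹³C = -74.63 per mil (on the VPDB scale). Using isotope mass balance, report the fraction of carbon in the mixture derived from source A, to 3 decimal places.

δ_A = (0.01026879/0.01123720 − 1)×1000 = (0.913821 − 1)×1000 = -86.179 per mil
δ_B = (0.01067577/0.01123720 − 1)×1000 = (0.950038 − 1)×1000 = -49.962 per mil
f_A = (δ_mix − δ_B)/(δ_A − δ_B) = (-74.63 − (-49.962))/(-86.179 − (-49.962))
f_A = -24.668 / -36.217 = 0.6811

0.681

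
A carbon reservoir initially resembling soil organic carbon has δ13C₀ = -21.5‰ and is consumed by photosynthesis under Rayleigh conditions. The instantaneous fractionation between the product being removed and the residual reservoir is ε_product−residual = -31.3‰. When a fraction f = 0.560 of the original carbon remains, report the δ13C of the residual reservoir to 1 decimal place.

-3.6‰

Rayleigh residual: δ_res = (δ₀ + 1000)·f^(α−1) − 1000
α = ε/1000 + 1 = 0.96870, so α − 1 = -0.03130
f^(α−1) = 0.560^(-0.03130) = 1.018314
δ_res = (-21.5 + 1000) × 1.018314 − 1000 = 996.420 − 1000 = -3.58‰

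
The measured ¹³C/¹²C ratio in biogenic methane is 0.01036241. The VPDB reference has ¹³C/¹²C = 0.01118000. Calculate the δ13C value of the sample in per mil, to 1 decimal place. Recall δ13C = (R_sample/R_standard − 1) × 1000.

-73.1 per mil

δ13C = (R_sample / R_standard − 1) × 1000
R_sample / R_standard = 0.01036241 / 0.01118000 = 0.926870
δ13C = (0.926870 − 1) × 1000 = -73.13 per mil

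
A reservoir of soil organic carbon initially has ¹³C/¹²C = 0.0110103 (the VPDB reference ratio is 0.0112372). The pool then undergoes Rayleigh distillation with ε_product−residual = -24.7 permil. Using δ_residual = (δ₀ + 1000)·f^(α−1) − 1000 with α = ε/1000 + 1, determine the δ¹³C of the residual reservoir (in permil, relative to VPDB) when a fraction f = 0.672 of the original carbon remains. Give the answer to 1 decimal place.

-10.5 permil

δ₀ = (0.0110103/0.0112372 − 1)×1000 = (0.979808 − 1)×1000 = -20.192 permil
α − 1 = ε/1000 = -0.0247
f^(α−1) = 0.672^(-0.0247) = 1.009867
δ_res = (-20.192 + 1000) × 1.009867 − 1000 = 989.475 − 1000 = -10.52 permil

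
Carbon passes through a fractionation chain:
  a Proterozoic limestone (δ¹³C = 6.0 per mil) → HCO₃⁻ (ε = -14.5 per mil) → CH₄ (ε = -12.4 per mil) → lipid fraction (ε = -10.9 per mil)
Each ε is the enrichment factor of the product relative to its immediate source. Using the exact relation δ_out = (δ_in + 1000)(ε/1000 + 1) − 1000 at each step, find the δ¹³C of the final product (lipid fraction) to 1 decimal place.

step 1: δ = (6.00 + 1000)·(-14.5/1000 + 1) − 1000 = -8.59 per mil
step 2: δ = (-8.59 + 1000)·(-12.4/1000 + 1) − 1000 = -20.88 per mil
step 3: δ = (-20.88 + 1000)·(-10.9/1000 + 1) − 1000 = -31.55 per mil

-31.6 per mil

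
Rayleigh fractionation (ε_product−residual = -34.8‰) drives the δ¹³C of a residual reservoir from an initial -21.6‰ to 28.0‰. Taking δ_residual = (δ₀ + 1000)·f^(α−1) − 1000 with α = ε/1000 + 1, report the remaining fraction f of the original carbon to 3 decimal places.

0.241

α − 1 = ε/1000 = -0.0348
(δ_res + 1000)/(δ₀ + 1000) = (28.0 + 1000)/(-21.6 + 1000) = 1028.0/978.4 = 1.050695
f = 1.050695^(1/-0.0348) = exp(ln(1.050695)/-0.0348) = exp(0.04945/-0.0348)
f = exp(-1.4210) = 0.2415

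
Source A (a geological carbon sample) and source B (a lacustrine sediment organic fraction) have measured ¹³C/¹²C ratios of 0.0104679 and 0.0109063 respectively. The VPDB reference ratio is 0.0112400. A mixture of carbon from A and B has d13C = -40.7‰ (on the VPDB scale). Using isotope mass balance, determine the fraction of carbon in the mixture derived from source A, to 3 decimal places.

δ_A = (0.0104679/0.0112400 − 1)×1000 = (0.931308 − 1)×1000 = -68.692‰
δ_B = (0.0109063/0.0112400 − 1)×1000 = (0.970311 − 1)×1000 = -29.689‰
f_A = (δ_mix − δ_B)/(δ_A − δ_B) = (-40.7 − (-29.689))/(-68.692 − (-29.689))
f_A = -11.011 / -39.004 = 0.2823

0.282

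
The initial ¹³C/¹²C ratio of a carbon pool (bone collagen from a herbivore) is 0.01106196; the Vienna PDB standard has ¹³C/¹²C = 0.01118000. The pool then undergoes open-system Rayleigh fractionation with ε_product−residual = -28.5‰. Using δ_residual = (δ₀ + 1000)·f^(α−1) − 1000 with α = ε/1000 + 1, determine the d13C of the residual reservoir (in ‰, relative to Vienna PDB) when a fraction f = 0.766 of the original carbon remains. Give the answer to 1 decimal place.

-3.0‰

δ₀ = (0.01106196/0.01118000 − 1)×1000 = (0.989442 − 1)×1000 = -10.558‰
α − 1 = ε/1000 = -0.0285
f^(α−1) = 0.766^(-0.0285) = 1.007626
δ_res = (-10.558 + 1000) × 1.007626 − 1000 = 996.988 − 1000 = -3.01‰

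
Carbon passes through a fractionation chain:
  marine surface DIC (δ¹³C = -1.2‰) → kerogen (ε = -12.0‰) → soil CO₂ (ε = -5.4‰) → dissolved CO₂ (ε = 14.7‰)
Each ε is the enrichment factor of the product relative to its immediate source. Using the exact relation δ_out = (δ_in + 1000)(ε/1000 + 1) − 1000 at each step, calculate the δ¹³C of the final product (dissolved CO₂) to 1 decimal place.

-4.1‰

step 1: δ = (-1.20 + 1000)·(-12.0/1000 + 1) − 1000 = -13.19‰
step 2: δ = (-13.19 + 1000)·(-5.4/1000 + 1) − 1000 = -18.51‰
step 3: δ = (-18.51 + 1000)·(14.7/1000 + 1) − 1000 = -4.09‰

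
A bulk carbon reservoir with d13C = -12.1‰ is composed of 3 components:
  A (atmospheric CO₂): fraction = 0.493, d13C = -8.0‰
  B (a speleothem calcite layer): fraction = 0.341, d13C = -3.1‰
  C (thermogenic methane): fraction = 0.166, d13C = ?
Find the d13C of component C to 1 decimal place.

Isotope mass balance: δ_bulk = Σ fᵢ·δᵢ.
-12.1 = 0.493×(-8.0) + 0.341×(-3.1) + 0.166×δ_C
0.166·δ_C = -12.1 − (-5.001) = -7.099
δ_C = -7.099 / 0.166 = -42.76‰

-42.8‰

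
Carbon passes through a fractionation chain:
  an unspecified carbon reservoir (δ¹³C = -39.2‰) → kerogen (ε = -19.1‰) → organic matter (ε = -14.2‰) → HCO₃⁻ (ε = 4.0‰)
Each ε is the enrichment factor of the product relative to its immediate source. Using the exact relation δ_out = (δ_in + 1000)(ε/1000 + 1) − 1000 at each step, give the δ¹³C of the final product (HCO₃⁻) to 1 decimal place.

-67.2‰

step 1: δ = (-39.20 + 1000)·(-19.1/1000 + 1) − 1000 = -57.55‰
step 2: δ = (-57.55 + 1000)·(-14.2/1000 + 1) − 1000 = -70.93‰
step 3: δ = (-70.93 + 1000)·(4.0/1000 + 1) − 1000 = -67.22‰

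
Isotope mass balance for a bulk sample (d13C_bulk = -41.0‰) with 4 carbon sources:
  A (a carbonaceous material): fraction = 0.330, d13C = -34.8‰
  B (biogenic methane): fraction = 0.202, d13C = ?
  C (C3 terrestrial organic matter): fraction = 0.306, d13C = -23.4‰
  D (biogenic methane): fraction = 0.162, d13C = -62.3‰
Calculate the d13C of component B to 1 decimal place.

Isotope mass balance: δ_bulk = Σ fᵢ·δᵢ.
-41.0 = 0.330×(-34.8) + 0.202×δ_B + 0.306×(-23.4) + 0.162×(-62.3)
0.202·δ_B = -41.0 − (-28.737) = -12.263
δ_B = -12.263 / 0.202 = -60.71‰

-60.7‰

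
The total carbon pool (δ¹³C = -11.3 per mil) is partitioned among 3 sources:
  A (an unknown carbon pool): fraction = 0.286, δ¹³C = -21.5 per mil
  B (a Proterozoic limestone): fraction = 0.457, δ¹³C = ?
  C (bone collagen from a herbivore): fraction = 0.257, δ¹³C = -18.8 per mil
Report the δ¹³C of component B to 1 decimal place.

Isotope mass balance: δ_bulk = Σ fᵢ·δᵢ.
-11.3 = 0.286×(-21.5) + 0.457×δ_B + 0.257×(-18.8)
0.457·δ_B = -11.3 − (-10.981) = -0.319
δ_B = -0.319 / 0.457 = -0.70 per mil

-0.7 per mil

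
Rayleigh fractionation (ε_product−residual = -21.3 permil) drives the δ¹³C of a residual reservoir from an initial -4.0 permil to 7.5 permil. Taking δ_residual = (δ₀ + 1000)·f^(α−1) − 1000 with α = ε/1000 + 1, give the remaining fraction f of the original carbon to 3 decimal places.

0.583

α − 1 = ε/1000 = -0.0213
(δ_res + 1000)/(δ₀ + 1000) = (7.5 + 1000)/(-4.0 + 1000) = 1007.5/996.0 = 1.011546
f = 1.011546^(1/-0.0213) = exp(ln(1.011546)/-0.0213) = exp(0.01148/-0.0213)
f = exp(-0.5390) = 0.5833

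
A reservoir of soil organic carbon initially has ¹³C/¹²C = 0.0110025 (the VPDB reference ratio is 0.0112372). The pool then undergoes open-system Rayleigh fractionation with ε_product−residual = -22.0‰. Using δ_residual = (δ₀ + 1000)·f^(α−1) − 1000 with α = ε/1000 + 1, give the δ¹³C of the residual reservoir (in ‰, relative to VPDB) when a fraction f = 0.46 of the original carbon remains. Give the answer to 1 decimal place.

-4.0‰

δ₀ = (0.0110025/0.0112372 − 1)×1000 = (0.979114 − 1)×1000 = -20.886‰
α − 1 = ε/1000 = -0.0220
f^(α−1) = 0.46^(-0.0220) = 1.017230
δ_res = (-20.886 + 1000) × 1.017230 − 1000 = 995.985 − 1000 = -4.02‰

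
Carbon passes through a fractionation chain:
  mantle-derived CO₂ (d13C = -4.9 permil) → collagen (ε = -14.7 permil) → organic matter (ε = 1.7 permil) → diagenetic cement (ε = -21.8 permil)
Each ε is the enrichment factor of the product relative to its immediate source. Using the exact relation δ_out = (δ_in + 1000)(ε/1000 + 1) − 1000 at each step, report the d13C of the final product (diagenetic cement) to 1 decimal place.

step 1: δ = (-4.90 + 1000)·(-14.7/1000 + 1) − 1000 = -19.53 permil
step 2: δ = (-19.53 + 1000)·(1.7/1000 + 1) − 1000 = -17.86 permil
step 3: δ = (-17.86 + 1000)·(-21.8/1000 + 1) − 1000 = -39.27 permil

-39.3 permil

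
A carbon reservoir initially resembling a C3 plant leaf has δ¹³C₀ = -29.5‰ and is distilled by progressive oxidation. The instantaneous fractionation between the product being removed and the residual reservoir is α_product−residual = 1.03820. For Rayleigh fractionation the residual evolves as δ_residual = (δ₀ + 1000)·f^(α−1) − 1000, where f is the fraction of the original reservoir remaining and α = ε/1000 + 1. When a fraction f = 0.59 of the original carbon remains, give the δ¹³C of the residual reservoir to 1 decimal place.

Rayleigh residual: δ_res = (δ₀ + 1000)·f^(α−1) − 1000
α − 1 = 0.03820
f^(α−1) = 0.59^(0.03820) = 0.980046
δ_res = (-29.5 + 1000) × 0.980046 − 1000 = 951.135 − 1000 = -48.87‰

-48.9‰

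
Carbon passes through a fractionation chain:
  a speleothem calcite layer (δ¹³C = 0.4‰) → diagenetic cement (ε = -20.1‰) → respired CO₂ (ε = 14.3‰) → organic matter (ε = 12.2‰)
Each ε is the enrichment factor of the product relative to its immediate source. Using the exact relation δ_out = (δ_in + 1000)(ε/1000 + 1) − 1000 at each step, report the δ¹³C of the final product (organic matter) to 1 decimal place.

step 1: δ = (0.40 + 1000)·(-20.1/1000 + 1) − 1000 = -19.71‰
step 2: δ = (-19.71 + 1000)·(14.3/1000 + 1) − 1000 = -5.69‰
step 3: δ = (-5.69 + 1000)·(12.2/1000 + 1) − 1000 = 6.44‰

6.4‰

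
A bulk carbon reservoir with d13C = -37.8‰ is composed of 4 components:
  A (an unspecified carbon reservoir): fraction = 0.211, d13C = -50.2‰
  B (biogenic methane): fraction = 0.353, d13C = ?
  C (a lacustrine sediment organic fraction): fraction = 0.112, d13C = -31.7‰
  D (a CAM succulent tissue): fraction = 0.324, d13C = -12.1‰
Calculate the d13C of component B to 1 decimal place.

Isotope mass balance: δ_bulk = Σ fᵢ·δᵢ.
-37.8 = 0.211×(-50.2) + 0.353×δ_B + 0.112×(-31.7) + 0.324×(-12.1)
0.353·δ_B = -37.8 − (-18.063) = -19.737
δ_B = -19.737 / 0.353 = -55.91‰

-55.9‰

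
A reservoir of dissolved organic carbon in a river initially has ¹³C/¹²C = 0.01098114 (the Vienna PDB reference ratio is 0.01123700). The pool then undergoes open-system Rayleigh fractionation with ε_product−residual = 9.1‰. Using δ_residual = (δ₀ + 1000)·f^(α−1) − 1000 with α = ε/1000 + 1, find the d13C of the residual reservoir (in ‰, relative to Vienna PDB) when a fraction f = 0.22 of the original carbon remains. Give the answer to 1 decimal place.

δ₀ = (0.01098114/0.01123700 − 1)×1000 = (0.977231 − 1)×1000 = -22.769‰
α − 1 = ε/1000 = 0.0091
f^(α−1) = 0.22^(0.0091) = 0.986316
δ_res = (-22.769 + 1000) × 0.986316 − 1000 = 963.858 − 1000 = -36.14‰

-36.1‰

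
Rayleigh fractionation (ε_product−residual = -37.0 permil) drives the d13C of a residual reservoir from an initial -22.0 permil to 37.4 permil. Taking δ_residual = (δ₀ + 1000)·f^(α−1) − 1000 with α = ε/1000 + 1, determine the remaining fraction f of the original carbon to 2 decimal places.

0.20

α − 1 = ε/1000 = -0.0370
(δ_res + 1000)/(δ₀ + 1000) = (37.4 + 1000)/(-22.0 + 1000) = 1037.4/978.0 = 1.060736
f = 1.060736^(1/-0.0370) = exp(ln(1.060736)/-0.0370) = exp(0.05896/-0.0370)
f = exp(-1.5936) = 0.2032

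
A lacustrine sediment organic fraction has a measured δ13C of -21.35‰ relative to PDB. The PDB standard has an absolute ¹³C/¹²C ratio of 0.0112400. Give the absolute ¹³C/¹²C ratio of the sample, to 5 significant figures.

0.011000

R_sample = R_standard × (δ13C/1000 + 1)
R_sample = 0.0112400 × (-21.35/1000 + 1) = 0.0112400 × 0.978650
R_sample = 0.0110000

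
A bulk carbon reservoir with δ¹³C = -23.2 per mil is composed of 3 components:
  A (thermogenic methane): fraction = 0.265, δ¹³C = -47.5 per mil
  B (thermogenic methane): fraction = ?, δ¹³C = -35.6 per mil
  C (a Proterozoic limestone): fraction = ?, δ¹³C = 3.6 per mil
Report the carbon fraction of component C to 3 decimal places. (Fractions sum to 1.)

Let f_C and f_B be the unknown fractions; fractions sum to 1 so f_C + f_B = 0.735.
Mass balance: Σ fᵢ·δᵢ = δ_bulk ⇒ f_C·(3.6) + f_B·(-35.6) = -23.2 − (-12.588) = -10.612
Substitute f_B = 0.735 − f_C:
f_C·(3.6 − -35.6) = -10.612 − 0.735×(-35.6) = 15.554
f_C = 15.554 / 39.2 = 0.3968

0.397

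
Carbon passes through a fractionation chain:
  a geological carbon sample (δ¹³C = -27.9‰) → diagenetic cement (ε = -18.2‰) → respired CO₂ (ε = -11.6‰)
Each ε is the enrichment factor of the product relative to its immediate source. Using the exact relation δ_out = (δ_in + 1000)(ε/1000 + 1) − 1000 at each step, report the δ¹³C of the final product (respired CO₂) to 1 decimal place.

step 1: δ = (-27.90 + 1000)·(-18.2/1000 + 1) − 1000 = -45.59‰
step 2: δ = (-45.59 + 1000)·(-11.6/1000 + 1) − 1000 = -56.66‰

-56.7‰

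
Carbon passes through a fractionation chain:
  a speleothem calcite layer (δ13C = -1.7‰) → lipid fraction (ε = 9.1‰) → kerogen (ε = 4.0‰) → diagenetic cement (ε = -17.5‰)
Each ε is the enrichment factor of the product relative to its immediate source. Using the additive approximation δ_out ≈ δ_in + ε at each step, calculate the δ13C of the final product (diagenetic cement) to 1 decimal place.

step 1: δ ≈ -1.7 + (9.1) = 7.4‰
step 2: δ ≈ 7.4 + (4.0) = 11.4‰
step 3: δ ≈ 11.4 + (-17.5) = -6.1‰

-6.1‰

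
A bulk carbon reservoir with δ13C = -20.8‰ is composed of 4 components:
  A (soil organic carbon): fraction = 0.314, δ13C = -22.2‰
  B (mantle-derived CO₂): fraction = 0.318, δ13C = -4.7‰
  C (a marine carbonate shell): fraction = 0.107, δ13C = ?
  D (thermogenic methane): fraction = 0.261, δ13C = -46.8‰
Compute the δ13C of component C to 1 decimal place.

-1.1‰

Isotope mass balance: δ_bulk = Σ fᵢ·δᵢ.
-20.8 = 0.314×(-22.2) + 0.318×(-4.7) + 0.107×δ_C + 0.261×(-46.8)
0.107·δ_C = -20.8 − (-20.680) = -0.120
δ_C = -0.120 / 0.107 = -1.12‰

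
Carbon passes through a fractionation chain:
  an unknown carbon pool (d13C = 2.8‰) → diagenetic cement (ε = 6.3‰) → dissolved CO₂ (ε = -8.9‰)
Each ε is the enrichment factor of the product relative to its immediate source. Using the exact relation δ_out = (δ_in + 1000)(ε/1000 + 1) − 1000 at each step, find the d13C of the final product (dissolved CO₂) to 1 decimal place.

step 1: δ = (2.80 + 1000)·(6.3/1000 + 1) − 1000 = 9.12‰
step 2: δ = (9.12 + 1000)·(-8.9/1000 + 1) − 1000 = 0.14‰

0.1‰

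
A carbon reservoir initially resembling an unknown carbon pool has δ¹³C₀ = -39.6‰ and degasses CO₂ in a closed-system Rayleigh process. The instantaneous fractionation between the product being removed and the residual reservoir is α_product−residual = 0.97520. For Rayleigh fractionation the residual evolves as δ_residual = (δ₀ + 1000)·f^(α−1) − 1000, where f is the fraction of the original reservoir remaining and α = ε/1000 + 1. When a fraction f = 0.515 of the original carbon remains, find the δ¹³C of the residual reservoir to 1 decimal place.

Rayleigh residual: δ_res = (δ₀ + 1000)·f^(α−1) − 1000
α − 1 = -0.02480
f^(α−1) = 0.515^(-0.02480) = 1.016593
δ_res = (-39.6 + 1000) × 1.016593 − 1000 = 976.336 − 1000 = -23.66‰

-23.7‰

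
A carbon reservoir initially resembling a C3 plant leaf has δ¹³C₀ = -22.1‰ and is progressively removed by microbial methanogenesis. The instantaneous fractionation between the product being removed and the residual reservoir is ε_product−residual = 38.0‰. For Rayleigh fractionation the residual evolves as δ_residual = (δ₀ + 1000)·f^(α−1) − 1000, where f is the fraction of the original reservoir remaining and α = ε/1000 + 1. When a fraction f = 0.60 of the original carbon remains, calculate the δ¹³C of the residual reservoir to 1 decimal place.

Rayleigh residual: δ_res = (δ₀ + 1000)·f^(α−1) − 1000
α = ε/1000 + 1 = 1.03800, so α − 1 = 0.03800
f^(α−1) = 0.60^(0.03800) = 0.980776
δ_res = (-22.1 + 1000) × 0.980776 − 1000 = 959.101 − 1000 = -40.90‰

-40.9‰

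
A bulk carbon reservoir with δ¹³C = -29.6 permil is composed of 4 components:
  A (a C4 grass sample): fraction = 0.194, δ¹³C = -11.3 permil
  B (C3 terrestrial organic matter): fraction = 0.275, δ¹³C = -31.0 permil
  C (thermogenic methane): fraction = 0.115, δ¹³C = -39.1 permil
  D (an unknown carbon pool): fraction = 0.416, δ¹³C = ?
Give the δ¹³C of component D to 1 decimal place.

Isotope mass balance: δ_bulk = Σ fᵢ·δᵢ.
-29.6 = 0.194×(-11.3) + 0.275×(-31.0) + 0.115×(-39.1) + 0.416×δ_D
0.416·δ_D = -29.6 − (-15.214) = -14.386
δ_D = -14.386 / 0.416 = -34.58 permil

-34.6 permil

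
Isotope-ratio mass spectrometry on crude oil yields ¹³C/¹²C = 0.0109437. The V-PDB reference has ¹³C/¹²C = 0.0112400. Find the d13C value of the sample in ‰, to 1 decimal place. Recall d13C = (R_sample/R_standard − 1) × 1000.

d13C = (R_sample / R_standard − 1) × 1000
R_sample / R_standard = 0.0109437 / 0.0112400 = 0.973639
d13C = (0.973639 − 1) × 1000 = -26.36‰

-26.4‰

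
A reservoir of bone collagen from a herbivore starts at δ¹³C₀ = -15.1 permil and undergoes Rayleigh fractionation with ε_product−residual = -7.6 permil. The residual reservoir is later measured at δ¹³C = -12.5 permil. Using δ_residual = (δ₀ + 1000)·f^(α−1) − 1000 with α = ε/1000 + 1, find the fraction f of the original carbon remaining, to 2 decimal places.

α − 1 = ε/1000 = -0.0076
(δ_res + 1000)/(δ₀ + 1000) = (-12.5 + 1000)/(-15.1 + 1000) = 987.5/984.9 = 1.002640
f = 1.002640^(1/-0.0076) = exp(ln(1.002640)/-0.0076) = exp(0.00264/-0.0076)
f = exp(-0.3469) = 0.7069

0.71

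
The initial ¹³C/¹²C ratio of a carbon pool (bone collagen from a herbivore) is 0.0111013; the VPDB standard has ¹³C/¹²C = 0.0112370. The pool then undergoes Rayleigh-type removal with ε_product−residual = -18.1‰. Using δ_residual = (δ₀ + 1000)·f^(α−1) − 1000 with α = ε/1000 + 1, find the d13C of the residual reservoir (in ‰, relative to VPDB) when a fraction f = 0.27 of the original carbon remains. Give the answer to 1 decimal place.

δ₀ = (0.0111013/0.0112370 − 1)×1000 = (0.987924 − 1)×1000 = -12.076‰
α − 1 = ε/1000 = -0.0181
f^(α−1) = 0.27^(-0.0181) = 1.023982
δ_res = (-12.076 + 1000) × 1.023982 − 1000 = 1011.616 − 1000 = 11.62‰

11.6‰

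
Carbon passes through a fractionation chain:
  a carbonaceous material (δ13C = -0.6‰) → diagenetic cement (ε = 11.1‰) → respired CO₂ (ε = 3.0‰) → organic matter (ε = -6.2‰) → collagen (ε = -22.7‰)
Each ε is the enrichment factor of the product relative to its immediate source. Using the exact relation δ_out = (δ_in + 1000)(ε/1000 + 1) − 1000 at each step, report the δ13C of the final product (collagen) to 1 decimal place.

-15.6‰

step 1: δ = (-0.60 + 1000)·(11.1/1000 + 1) − 1000 = 10.49‰
step 2: δ = (10.49 + 1000)·(3.0/1000 + 1) − 1000 = 13.52‰
step 3: δ = (13.52 + 1000)·(-6.2/1000 + 1) − 1000 = 7.24‰
step 4: δ = (7.24 + 1000)·(-22.7/1000 + 1) − 1000 = -15.62‰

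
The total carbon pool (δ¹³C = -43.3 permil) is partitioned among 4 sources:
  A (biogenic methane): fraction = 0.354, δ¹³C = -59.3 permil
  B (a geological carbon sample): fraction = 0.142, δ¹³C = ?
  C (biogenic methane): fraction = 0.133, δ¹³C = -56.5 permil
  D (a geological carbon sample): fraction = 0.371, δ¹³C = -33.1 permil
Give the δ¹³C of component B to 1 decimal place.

Isotope mass balance: δ_bulk = Σ fᵢ·δᵢ.
-43.3 = 0.354×(-59.3) + 0.142×δ_B + 0.133×(-56.5) + 0.371×(-33.1)
0.142·δ_B = -43.3 − (-40.787) = -2.513
δ_B = -2.513 / 0.142 = -17.70 permil

-17.7 permil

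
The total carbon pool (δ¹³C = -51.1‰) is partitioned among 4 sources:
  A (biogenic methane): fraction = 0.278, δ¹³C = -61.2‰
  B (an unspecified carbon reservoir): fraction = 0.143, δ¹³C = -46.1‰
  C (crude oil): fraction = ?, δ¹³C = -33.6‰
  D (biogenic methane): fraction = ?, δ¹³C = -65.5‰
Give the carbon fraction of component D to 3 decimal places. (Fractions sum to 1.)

0.252

Let f_D and f_C be the unknown fractions; fractions sum to 1 so f_D + f_C = 0.579.
Mass balance: Σ fᵢ·δᵢ = δ_bulk ⇒ f_D·(-65.5) + f_C·(-33.6) = -51.1 − (-23.606) = -27.494
Substitute f_C = 0.579 − f_D:
f_D·(-65.5 − -33.6) = -27.494 − 0.579×(-33.6) = -8.040
f_D = -8.040 / -31.9 = 0.2520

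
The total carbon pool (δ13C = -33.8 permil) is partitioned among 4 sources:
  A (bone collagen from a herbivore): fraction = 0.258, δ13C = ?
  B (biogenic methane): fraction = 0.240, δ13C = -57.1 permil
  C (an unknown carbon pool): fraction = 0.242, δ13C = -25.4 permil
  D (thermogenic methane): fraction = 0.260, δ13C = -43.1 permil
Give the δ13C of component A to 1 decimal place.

Isotope mass balance: δ_bulk = Σ fᵢ·δᵢ.
-33.8 = 0.258×δ_A + 0.240×(-57.1) + 0.242×(-25.4) + 0.260×(-43.1)
0.258·δ_A = -33.8 − (-31.057) = -2.743
δ_A = -2.743 / 0.258 = -10.63 permil

-10.6 permil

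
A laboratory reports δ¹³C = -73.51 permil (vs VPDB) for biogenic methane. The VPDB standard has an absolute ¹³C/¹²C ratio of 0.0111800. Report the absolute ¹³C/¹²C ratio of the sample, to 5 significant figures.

R_sample = R_standard × (δ¹³C/1000 + 1)
R_sample = 0.0111800 × (-73.51/1000 + 1) = 0.0111800 × 0.926490
R_sample = 0.0103582

0.010358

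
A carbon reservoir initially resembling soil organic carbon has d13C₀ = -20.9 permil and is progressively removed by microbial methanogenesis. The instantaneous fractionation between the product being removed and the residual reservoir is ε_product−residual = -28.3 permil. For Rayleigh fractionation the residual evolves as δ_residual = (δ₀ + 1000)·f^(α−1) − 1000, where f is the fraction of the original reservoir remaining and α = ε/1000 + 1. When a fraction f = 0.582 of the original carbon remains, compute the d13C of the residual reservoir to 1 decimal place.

Rayleigh residual: δ_res = (δ₀ + 1000)·f^(α−1) − 1000
α = ε/1000 + 1 = 0.97170, so α − 1 = -0.02830
f^(α−1) = 0.582^(-0.02830) = 1.015436
δ_res = (-20.9 + 1000) × 1.015436 − 1000 = 994.214 − 1000 = -5.79 permil

-5.8 permil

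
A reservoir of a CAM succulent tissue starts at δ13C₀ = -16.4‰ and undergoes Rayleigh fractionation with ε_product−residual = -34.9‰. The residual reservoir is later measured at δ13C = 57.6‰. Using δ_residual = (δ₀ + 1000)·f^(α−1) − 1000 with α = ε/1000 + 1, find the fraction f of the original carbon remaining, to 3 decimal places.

α − 1 = ε/1000 = -0.0349
(δ_res + 1000)/(δ₀ + 1000) = (57.6 + 1000)/(-16.4 + 1000) = 1057.6/983.6 = 1.075234
f = 1.075234^(1/-0.0349) = exp(ln(1.075234)/-0.0349) = exp(0.07254/-0.0349)
f = exp(-2.0785) = 0.1251

0.125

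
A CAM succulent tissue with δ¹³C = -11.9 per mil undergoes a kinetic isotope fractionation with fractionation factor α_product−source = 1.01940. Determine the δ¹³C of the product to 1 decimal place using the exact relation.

δ_product = (δ_source + 1000)·α − 1000
δ_product = (-11.9 + 1000) × 1.01940 − 1000
δ_product = 1007.269 − 1000 = 7.27 per mil

7.3 per mil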